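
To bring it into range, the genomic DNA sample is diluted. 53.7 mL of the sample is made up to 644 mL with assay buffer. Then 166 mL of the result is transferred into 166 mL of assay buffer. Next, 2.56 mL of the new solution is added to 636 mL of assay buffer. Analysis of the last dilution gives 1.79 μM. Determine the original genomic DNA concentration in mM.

10.7 mM

Overall dilution factor = 11.99 × 2 × 249.4 = 5983.
Original = 1.79 μM × 5983 = 1.07 × 10⁴ μM = 10.7 mM.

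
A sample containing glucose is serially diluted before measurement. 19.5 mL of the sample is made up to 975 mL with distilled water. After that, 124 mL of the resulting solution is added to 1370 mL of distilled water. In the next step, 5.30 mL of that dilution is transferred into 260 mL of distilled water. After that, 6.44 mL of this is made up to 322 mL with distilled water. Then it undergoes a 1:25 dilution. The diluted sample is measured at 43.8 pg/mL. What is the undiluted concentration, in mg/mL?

1.65 mg/mL

Overall dilution factor = 50 × 12.05 × 50.06 × 50 × 25 = 3.77 × 10⁷.
Original = 43.8 pg/mL × 3.77 × 10⁷ = 1.65 × 10⁹ pg/mL = 1.65 mg/mL.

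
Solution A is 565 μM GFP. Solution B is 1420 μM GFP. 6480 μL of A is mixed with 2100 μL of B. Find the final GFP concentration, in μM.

C_mix = (C_A·V_A + C_B·V_B)/(V_A + V_B) = (565×6480 + 1420×2100) / 8580 = 774 μM.

774 μM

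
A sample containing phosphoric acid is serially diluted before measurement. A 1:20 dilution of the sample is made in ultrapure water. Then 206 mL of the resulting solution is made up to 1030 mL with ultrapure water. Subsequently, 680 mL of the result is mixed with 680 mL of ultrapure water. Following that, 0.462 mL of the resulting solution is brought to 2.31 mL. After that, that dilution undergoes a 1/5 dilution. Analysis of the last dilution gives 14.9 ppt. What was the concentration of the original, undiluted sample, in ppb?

74.5 ppb

Overall dilution factor = 20 × 5 × 2 × 5 × 5 = 5000.
Original = 14.9 ppt × 5000 = 7.45 × 10⁴ ppt = 74.5 ppb.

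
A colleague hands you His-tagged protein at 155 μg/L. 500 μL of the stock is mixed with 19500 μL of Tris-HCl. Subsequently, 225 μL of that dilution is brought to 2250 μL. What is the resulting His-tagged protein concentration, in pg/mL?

388 pg/mL

Overall dilution factor = 40 × 10 = 400.
155 μg/L / 400 = 0.388 μg/L = 388 pg/mL.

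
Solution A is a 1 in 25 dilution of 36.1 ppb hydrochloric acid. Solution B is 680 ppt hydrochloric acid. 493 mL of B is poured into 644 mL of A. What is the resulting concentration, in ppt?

C_A = 36.1 ppb / 25 = 1.44 ppb.
C_B = 680 ppt = 0.680 ppb.
C_mix = (C_A·V_A + C_B·V_B)/(V_A + V_B) = (1.44×644 + 0.680×493) / 1137 = 1.11 ppb = 1110 ppt.

1110 ppt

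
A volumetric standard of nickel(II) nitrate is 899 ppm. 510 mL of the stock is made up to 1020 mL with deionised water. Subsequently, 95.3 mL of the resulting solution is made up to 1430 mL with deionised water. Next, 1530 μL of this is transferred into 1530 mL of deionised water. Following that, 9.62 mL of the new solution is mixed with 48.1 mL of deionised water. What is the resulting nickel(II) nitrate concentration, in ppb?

Overall dilution factor = 2 × 15.01 × 1001 × 6 = 1.80 × 10⁵.
899 ppm / 1.80 × 10⁵ = 4.99 × 10⁻³ ppm = 4.99 ppb.

4.99 ppb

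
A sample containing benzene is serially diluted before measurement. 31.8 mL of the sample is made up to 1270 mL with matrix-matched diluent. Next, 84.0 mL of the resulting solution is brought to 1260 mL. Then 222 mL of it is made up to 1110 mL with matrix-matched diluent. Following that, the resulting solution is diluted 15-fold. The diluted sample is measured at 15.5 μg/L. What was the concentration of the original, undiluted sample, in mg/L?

Overall dilution factor = 39.94 × 15 × 5 × 15 = 4.49 × 10⁴.
Original = 15.5 μg/L × 4.49 × 10⁴ = 6.96 × 10⁵ μg/L = 696 mg/L.

696 mg/L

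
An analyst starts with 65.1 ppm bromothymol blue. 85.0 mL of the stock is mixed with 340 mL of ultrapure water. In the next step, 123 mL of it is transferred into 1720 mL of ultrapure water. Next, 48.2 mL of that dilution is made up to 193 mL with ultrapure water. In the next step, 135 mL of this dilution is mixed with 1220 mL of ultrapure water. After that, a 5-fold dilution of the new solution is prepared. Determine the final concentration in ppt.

4320 ppt

Overall dilution factor = 5 × 14.98 × 4.004 × 10.04 × 5 = 1.51 × 10⁴.
65.1 ppm / 1.51 × 10⁴ = 4.32 × 10⁻³ ppm = 4320 ppt.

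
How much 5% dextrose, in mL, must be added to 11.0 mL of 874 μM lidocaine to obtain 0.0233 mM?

0.0233 mM = 23.3 μM.
V₂ = C₁V₁/C₂ = 874 × 11.0 / 23.3 = 413 mL.
Diluent to add = V₂ − V₁ = 413 − 11.0 = 402 mL.

402 mL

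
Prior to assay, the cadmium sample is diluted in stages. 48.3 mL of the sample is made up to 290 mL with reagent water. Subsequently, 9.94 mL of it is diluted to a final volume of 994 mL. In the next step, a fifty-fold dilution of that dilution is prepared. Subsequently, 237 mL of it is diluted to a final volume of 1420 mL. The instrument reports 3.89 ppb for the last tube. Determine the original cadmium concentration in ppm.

700 ppm

Overall dilution factor = 6.004 × 100 × 50 × 5.992 = 1.80 × 10⁵.
Original = 3.89 ppb × 1.80 × 10⁵ = 7.00 × 10⁵ ppb = 700 ppm.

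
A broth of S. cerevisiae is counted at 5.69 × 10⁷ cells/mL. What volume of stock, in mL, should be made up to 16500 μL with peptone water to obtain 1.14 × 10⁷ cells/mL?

V₁ = C₂V₂/C₁ = 1.14 × 10⁷ × 16500 / 5.69 × 10⁷ = 3306 μL = 3.31 mL.

3.31 mL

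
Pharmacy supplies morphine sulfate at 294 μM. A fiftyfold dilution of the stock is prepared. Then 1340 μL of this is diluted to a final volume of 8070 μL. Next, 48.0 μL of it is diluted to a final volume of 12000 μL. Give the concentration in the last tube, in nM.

Overall dilution factor = 50 × 6.022 × 250 = 7.53 × 10⁴.
294 μM / 7.53 × 10⁴ = 3.91 × 10⁻³ μM = 3.91 nM.

3.91 nM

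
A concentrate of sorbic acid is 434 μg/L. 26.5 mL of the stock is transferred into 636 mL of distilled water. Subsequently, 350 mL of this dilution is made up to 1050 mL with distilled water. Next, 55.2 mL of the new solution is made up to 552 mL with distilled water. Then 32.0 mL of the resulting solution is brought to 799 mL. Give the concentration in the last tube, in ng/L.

Overall dilution factor = 25 × 3 × 10 × 24.97 = 1.87 × 10⁴.
434 μg/L / 1.87 × 10⁴ = 0.0232 μg/L = 23.2 ng/L.

23.2 ng/L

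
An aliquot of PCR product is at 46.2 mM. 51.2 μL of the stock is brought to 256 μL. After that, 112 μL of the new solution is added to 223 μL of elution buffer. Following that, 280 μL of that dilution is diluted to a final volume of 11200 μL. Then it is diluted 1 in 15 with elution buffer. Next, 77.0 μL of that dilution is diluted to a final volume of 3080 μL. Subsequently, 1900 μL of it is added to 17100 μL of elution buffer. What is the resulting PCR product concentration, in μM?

0.0129 μM

Overall dilution factor = 5 × 2.991 × 40 × 15 × 40 × 10 = 3.59 × 10⁶.
46.2 mM / 3.59 × 10⁶ = 1.29 × 10⁻⁵ mM = 0.0129 μM.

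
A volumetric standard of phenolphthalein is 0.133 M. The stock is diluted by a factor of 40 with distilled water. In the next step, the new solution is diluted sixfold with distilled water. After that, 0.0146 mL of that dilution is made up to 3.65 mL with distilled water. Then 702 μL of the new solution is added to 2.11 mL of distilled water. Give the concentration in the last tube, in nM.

553 nM

Overall dilution factor = 40 × 6 × 250 × 4.006 = 2.40 × 10⁵.
0.133 M / 2.40 × 10⁵ = 5.53 × 10⁻⁷ M = 553 nM.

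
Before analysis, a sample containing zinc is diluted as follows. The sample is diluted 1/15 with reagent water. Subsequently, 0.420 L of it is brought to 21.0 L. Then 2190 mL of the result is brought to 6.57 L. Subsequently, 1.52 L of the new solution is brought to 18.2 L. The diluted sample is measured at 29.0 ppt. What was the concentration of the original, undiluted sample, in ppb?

781 ppb

Overall dilution factor = 15 × 50 × 3 × 11.97 = 2.69 × 10⁴.
Original = 29.0 ppt × 2.69 × 10⁴ = 7.81 × 10⁵ ppt = 781 ppb.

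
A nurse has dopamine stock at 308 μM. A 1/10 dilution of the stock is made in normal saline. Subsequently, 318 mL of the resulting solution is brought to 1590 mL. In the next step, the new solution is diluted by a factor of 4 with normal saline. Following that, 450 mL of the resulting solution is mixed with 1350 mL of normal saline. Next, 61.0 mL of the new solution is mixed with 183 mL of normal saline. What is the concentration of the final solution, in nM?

96.2 nM

Overall dilution factor = 10 × 5 × 4 × 4 × 4 = 3200.
308 μM / 3200 = 0.0963 μM = 96.2 nM.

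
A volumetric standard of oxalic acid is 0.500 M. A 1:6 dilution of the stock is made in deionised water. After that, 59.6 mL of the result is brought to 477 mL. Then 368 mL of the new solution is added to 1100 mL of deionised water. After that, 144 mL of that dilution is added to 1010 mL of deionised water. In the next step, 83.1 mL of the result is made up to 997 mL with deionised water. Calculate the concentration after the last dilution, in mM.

0.0271 mM

Overall dilution factor = 6 × 8.003 × 3.989 × 8.014 × 12.00 = 1.84 × 10⁴.
0.500 M / 1.84 × 10⁴ = 2.71 × 10⁻⁵ M = 0.0271 mM.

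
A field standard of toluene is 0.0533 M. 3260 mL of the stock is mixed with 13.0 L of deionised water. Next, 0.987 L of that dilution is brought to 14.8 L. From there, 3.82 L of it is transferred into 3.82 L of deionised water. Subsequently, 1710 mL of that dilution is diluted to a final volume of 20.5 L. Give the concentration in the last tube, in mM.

Overall dilution factor = 4.988 × 14.99 × 2 × 11.99 = 1793.
0.0533 M / 1793 = 2.97 × 10⁻⁵ M = 0.0297 mM.

0.0297 mM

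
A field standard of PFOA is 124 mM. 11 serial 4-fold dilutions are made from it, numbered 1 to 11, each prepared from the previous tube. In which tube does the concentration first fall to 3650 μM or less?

Tube n has concentration 124 mM / 4ⁿ.
Need 4ⁿ ≥ 124 mM / 3650 μM = 34.0, so n ≥ 2.54.
First such tube: n = 3.

tube 3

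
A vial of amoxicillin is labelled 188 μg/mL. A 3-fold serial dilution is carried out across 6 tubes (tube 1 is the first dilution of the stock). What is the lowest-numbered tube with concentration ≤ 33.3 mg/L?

Tube n has concentration 188 μg/mL / 3ⁿ.
Need 3ⁿ ≥ 188 μg/mL / 33.3 mg/L = 5.65, so n ≥ 1.58.
First such tube: n = 2.

tube 2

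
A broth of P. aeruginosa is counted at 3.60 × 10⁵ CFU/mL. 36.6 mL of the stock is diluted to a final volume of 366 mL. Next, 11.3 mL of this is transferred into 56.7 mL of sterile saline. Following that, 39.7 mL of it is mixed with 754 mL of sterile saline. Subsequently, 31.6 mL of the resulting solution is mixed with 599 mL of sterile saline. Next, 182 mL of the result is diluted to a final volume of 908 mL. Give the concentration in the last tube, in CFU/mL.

3.01 CFU/mL

Overall dilution factor = 10 × 6.018 × 19.99 × 19.96 × 4.989 = 1.20 × 10⁵.
3.60 × 10⁵ CFU/mL / 1.20 × 10⁵ = 3.01 CFU/mL.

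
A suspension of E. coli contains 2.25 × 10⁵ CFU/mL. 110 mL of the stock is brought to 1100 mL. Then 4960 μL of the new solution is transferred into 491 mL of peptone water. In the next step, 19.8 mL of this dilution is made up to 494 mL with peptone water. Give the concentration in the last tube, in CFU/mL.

9.02 CFU/mL

Overall dilution factor = 10 × 99.99 × 24.95 = 2.49 × 10⁴.
2.25 × 10⁵ CFU/mL / 2.49 × 10⁴ = 9.02 CFU/mL.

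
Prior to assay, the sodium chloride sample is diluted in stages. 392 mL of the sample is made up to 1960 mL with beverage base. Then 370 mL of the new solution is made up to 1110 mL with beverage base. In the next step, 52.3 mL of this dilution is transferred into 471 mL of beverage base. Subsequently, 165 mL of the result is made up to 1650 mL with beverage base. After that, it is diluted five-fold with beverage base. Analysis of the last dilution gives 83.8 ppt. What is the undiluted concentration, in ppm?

0.629 ppm

Overall dilution factor = 5 × 3 × 10.01 × 10 × 5 = 7504.
Original = 83.8 ppt × 7504 = 6.29 × 10⁵ ppt = 0.629 ppm.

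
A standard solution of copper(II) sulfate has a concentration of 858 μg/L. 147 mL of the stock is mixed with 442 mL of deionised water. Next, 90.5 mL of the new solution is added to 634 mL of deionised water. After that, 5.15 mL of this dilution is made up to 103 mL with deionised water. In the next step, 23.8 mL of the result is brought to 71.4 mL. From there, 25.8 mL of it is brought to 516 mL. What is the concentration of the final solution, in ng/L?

Overall dilution factor = 4.007 × 8.006 × 20 × 3 × 20 = 3.85 × 10⁴.
858 μg/L / 3.85 × 10⁴ = 0.0223 μg/L = 22.3 ng/L.

22.3 ng/L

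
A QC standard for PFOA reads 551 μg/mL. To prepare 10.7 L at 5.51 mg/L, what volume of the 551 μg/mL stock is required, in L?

0.107 L

5.51 mg/L = 5.51 μg/mL.
V₁ = C₂V₂/C₁ = 5.51 × 10.7 / 551 = 0.107 L.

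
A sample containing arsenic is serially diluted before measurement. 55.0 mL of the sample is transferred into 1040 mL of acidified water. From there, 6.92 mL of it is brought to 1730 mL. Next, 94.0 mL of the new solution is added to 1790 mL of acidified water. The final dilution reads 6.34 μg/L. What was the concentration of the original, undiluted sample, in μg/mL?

Overall dilution factor = 19.91 × 250 × 20.04 = 9.98 × 10⁴.
Original = 6.34 μg/L × 9.98 × 10⁴ = 6.32 × 10⁵ μg/L = 632 μg/mL.

632 μg/mL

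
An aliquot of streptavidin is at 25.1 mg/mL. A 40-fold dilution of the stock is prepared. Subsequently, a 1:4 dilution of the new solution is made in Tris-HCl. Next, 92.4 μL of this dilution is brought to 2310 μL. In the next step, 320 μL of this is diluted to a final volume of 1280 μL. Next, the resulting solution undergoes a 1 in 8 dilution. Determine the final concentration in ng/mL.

Overall dilution factor = 40 × 4 × 25 × 4 × 8 = 1.28 × 10⁵.
25.1 mg/mL / 1.28 × 10⁵ = 1.96 × 10⁻⁴ mg/mL = 196 ng/mL.

196 ng/mL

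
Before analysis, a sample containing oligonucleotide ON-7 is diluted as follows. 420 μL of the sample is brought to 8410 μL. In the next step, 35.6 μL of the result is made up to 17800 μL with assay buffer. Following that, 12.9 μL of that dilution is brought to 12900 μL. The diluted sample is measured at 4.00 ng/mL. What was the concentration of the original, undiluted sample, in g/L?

40.0 g/L

Overall dilution factor = 20.02 × 500 × 1000 = 1.00 × 10⁷.
Original = 4.00 ng/mL × 1.00 × 10⁷ = 4.00 × 10⁷ ng/mL = 40.0 g/L.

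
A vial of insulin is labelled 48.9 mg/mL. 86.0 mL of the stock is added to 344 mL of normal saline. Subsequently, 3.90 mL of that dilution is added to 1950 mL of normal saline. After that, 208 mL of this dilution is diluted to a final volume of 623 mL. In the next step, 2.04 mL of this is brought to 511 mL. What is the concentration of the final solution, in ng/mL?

Overall dilution factor = 5 × 501 × 2.995 × 250.5 = 1.88 × 10⁶.
48.9 mg/mL / 1.88 × 10⁶ = 2.60 × 10⁻⁵ mg/mL = 26.0 ng/mL.

26.0 ng/mL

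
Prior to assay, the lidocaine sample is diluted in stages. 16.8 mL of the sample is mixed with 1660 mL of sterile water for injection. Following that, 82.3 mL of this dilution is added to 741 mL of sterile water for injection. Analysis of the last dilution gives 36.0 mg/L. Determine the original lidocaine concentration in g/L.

35.9 g/L

Overall dilution factor = 99.81 × 10.00 = 998.
Original = 36.0 mg/L × 998 = 3.59 × 10⁴ mg/L = 35.9 g/L.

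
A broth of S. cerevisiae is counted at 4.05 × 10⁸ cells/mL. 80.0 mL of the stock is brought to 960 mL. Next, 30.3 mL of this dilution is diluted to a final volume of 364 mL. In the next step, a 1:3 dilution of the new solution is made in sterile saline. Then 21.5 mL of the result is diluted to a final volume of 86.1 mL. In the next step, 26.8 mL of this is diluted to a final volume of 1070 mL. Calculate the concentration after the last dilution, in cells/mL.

Overall dilution factor = 12 × 12.01 × 3 × 4.005 × 39.93 = 6.91 × 10⁴.
4.05 × 10⁸ cells/mL / 6.91 × 10⁴ = 5860 cells/mL.

5860 cells/mL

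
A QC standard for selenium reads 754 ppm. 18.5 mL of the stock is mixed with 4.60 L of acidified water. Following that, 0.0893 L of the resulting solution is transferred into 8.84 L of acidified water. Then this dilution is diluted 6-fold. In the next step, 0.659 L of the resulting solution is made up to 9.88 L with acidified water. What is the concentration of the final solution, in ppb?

Overall dilution factor = 249.6 × 99.99 × 6 × 14.99 = 2.25 × 10⁶.
754 ppm / 2.25 × 10⁶ = 3.36 × 10⁻⁴ ppm = 0.336 ppb.

0.336 ppb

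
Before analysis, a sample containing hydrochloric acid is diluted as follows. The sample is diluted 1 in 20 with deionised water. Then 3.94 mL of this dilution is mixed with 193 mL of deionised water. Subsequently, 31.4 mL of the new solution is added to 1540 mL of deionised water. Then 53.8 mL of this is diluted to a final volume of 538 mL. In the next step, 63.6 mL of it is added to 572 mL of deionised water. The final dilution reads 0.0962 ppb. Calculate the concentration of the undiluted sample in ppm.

Overall dilution factor = 20 × 49.98 × 50.04 × 10 × 9.994 = 5.00 × 10⁶.
Original = 0.0962 ppb × 5.00 × 10⁶ = 4.81 × 10⁵ ppb = 481 ppm.

481 ppm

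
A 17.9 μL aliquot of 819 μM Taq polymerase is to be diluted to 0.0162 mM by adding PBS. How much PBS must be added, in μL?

0.0162 mM = 16.2 μM.
V₂ = C₁V₁/C₂ = 819 × 17.9 / 16.2 = 905 μL.
Diluent to add = V₂ − V₁ = 905 − 17.9 = 887 μL.

887 μL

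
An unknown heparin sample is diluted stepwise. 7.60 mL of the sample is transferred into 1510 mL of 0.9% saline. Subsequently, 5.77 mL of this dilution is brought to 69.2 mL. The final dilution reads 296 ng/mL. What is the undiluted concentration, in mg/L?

Overall dilution factor = 199.7 × 11.99 = 2395.
Original = 296 ng/mL × 2395 = 7.09 × 10⁵ ng/mL = 709 mg/L.

709 mg/L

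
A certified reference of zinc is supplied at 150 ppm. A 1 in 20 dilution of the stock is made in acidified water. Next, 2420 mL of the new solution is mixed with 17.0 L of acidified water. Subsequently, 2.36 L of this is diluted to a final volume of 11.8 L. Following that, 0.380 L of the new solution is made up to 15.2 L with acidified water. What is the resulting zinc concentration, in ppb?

Overall dilution factor = 20 × 8.025 × 5 × 40 = 3.21 × 10⁴.
150 ppm / 3.21 × 10⁴ = 4.67 × 10⁻³ ppm = 4.67 ppb.

4.67 ppb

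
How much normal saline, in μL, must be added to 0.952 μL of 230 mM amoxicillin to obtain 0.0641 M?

2.46 μL

0.0641 M = 64.1 mM.
V₂ = C₁V₁/C₂ = 230 × 0.952 / 64.1 = 3.42 μL.
Diluent to add = V₂ − V₁ = 3.42 − 0.952 = 2.46 μL.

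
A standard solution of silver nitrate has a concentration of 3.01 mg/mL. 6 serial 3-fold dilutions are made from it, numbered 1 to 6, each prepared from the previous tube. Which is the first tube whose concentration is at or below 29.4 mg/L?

tube 5

Tube n has concentration 3.01 mg/mL / 3ⁿ.
Need 3ⁿ ≥ 3.01 mg/mL / 29.4 mg/L = 102, so n ≥ 4.21.
First such tube: n = 5.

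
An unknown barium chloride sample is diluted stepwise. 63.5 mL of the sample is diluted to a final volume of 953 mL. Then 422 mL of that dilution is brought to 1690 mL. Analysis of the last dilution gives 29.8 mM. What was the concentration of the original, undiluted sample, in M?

Overall dilution factor = 15.01 × 4.005 = 60.1.
Original = 29.8 mM × 60.1 = 1791 mM = 1.79 M.

1.79 M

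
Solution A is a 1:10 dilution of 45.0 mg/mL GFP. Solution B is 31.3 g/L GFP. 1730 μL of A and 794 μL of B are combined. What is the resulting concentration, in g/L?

12.9 g/L

C_A = 45.0 mg/mL / 10 = 4.50 mg/mL.
C_B = 31.3 g/L = 31.3 mg/mL.
C_mix = (C_A·V_A + C_B·V_B)/(V_A + V_B) = (4.50×1730 + 31.3×794) / 2524 = 12.9 mg/mL = 12.9 g/L.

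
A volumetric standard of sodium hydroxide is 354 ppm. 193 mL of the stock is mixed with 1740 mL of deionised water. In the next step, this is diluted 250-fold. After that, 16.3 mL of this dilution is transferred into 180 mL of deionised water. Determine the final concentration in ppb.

11.7 ppb

Overall dilution factor = 10.02 × 250 × 12.04 = 3.02 × 10⁴.
354 ppm / 3.02 × 10⁴ = 0.0117 ppm = 11.7 ppb.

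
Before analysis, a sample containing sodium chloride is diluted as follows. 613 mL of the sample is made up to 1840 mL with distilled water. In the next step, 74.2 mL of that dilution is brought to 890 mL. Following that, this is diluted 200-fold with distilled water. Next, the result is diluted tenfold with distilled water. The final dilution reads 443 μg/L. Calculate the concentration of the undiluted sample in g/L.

Overall dilution factor = 3.002 × 11.99 × 200 × 10 = 7.20 × 10⁴.
Original = 443 μg/L × 7.20 × 10⁴ = 3.19 × 10⁷ μg/L = 31.9 g/L.

31.9 g/L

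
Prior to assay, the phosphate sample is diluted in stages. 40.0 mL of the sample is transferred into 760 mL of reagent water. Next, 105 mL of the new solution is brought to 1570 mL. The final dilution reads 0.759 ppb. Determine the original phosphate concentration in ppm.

Overall dilution factor = 20 × 14.95 = 299.
Original = 0.759 ppb × 299 = 227 ppb = 0.227 ppm.

0.227 ppm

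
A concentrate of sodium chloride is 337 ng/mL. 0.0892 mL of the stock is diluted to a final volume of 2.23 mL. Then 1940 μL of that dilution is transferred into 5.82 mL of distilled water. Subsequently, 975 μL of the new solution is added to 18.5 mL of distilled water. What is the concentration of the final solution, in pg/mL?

Overall dilution factor = 25 × 4 × 19.97 = 1997.
337 ng/mL / 1997 = 0.169 ng/mL = 169 pg/mL.

169 pg/mL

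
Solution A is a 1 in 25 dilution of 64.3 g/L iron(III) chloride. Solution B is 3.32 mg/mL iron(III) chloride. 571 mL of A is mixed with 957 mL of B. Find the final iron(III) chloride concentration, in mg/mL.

C_A = 64.3 g/L / 25 = 2.57 g/L.
C_B = 3.32 mg/mL = 3.32 g/L.
C_mix = (C_A·V_A + C_B·V_B)/(V_A + V_B) = (2.57×571 + 3.32×957) / 1528 = 3.04 g/L = 3.04 mg/mL.

3.04 mg/mL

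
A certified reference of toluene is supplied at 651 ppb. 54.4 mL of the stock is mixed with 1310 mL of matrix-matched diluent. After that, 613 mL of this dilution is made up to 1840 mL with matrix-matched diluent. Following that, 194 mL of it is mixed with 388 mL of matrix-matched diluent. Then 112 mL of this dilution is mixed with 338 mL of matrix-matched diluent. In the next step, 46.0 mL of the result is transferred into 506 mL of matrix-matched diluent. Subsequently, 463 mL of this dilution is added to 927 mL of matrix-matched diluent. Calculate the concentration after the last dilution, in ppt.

19.9 ppt

Overall dilution factor = 25.08 × 3.002 × 3 × 4.018 × 12 × 3.002 = 3.27 × 10⁴.
651 ppb / 3.27 × 10⁴ = 0.0199 ppb = 19.9 ppt.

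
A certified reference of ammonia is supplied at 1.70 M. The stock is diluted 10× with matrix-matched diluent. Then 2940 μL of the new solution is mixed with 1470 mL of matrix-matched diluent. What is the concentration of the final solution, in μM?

339 μM

Overall dilution factor = 10 × 501 = 5010.
1.70 M / 5010 = 3.39 × 10⁻⁴ M = 339 μM.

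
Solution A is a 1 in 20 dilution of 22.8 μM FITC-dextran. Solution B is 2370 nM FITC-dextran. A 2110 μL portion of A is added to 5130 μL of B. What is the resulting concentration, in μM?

C_A = 22.8 μM / 20 = 1.14 μM.
C_B = 2370 nM = 2.37 μM.
C_mix = (C_A·V_A + C_B·V_B)/(V_A + V_B) = (1.14×2110 + 2.37×5130) / 7240 = 2.01 μM.

2.01 μM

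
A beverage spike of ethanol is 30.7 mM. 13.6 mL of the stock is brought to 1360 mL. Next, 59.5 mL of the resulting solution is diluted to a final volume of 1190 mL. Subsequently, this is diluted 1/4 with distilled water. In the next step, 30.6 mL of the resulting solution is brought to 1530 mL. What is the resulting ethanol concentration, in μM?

Overall dilution factor = 100 × 20 × 4 × 50 = 4.00 × 10⁵.
30.7 mM / 4.00 × 10⁵ = 7.67 × 10⁻⁵ mM = 0.0768 μM.

0.0768 μM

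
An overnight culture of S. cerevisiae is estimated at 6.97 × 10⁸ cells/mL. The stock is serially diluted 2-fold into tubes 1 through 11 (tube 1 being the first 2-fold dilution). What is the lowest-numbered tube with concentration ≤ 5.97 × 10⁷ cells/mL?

tube 4

Tube n has concentration 6.97 × 10⁸ cells/mL / 2ⁿ.
Need 2ⁿ ≥ 6.97 × 10⁸ cells/mL / 5.97 × 10⁷ cells/mL = 11.7, so n ≥ 3.55.
First such tube: n = 4.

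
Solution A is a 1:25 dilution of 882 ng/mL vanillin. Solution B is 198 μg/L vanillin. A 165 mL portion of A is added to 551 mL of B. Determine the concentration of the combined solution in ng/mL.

C_A = 882 ng/mL / 25 = 35.3 ng/mL.
C_B = 198 μg/L = 198 ng/mL.
C_mix = (C_A·V_A + C_B·V_B)/(V_A + V_B) = (35.3×165 + 198×551) / 716.0 = 161 ng/mL.

161 ng/mL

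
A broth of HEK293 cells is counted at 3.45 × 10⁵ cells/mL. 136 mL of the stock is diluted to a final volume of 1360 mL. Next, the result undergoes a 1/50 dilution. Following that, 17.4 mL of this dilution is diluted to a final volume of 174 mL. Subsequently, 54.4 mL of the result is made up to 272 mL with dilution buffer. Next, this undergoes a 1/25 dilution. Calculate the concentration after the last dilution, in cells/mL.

Overall dilution factor = 10 × 50 × 10 × 5 × 25 = 6.25 × 10⁵.
3.45 × 10⁵ cells/mL / 6.25 × 10⁵ = 0.552 cells/mL.

0.552 cells/mL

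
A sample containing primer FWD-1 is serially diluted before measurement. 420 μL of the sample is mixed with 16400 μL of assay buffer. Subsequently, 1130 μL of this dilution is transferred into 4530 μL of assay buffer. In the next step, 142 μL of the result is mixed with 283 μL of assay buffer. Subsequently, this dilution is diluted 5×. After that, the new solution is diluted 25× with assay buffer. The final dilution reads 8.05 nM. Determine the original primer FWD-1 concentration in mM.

0.604 mM

Overall dilution factor = 40.05 × 5.009 × 2.993 × 5 × 25 = 7.50 × 10⁴.
Original = 8.05 nM × 7.50 × 10⁴ = 6.04 × 10⁵ nM = 0.604 mM.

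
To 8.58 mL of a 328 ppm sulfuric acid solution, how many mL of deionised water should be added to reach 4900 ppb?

566 mL

4900 ppb = 4.90 ppm.
V₂ = C₁V₁/C₂ = 328 × 8.58 / 4.90 = 574 mL.
Diluent to add = V₂ − V₁ = 574 − 8.58 = 566 mL.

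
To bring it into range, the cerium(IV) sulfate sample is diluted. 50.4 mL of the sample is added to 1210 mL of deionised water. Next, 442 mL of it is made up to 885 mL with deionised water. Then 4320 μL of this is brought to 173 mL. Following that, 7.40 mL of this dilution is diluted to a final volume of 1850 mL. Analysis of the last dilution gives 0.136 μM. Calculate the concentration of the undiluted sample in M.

Overall dilution factor = 25.01 × 2.002 × 40.05 × 250 = 5.01 × 10⁵.
Original = 0.136 μM × 5.01 × 10⁵ = 6.82 × 10⁴ μM = 0.0682 M.

0.0682 M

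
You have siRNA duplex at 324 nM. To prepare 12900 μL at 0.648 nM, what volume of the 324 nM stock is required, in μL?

V₁ = C₂V₂/C₁ = 0.648 × 12900 / 324 = 25.8 μL.

25.8 μL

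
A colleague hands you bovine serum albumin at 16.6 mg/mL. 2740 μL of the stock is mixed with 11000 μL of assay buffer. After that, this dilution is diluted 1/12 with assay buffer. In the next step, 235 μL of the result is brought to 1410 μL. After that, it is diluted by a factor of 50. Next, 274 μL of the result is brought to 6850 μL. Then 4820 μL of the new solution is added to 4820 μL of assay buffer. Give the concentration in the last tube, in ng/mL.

Overall dilution factor = 5.015 × 12 × 6 × 50 × 25 × 2 = 9.03 × 10⁵.
16.6 mg/mL / 9.03 × 10⁵ = 1.84 × 10⁻⁵ mg/mL = 18.4 ng/mL.

18.4 ng/mL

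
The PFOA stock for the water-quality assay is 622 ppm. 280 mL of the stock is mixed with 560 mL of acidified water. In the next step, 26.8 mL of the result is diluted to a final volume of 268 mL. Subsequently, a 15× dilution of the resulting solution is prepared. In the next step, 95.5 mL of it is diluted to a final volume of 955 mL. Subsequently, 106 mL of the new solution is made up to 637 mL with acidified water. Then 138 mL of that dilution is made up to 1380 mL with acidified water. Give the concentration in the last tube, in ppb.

Overall dilution factor = 3 × 10 × 15 × 10 × 6.009 × 10 = 2.70 × 10⁵.
622 ppm / 2.70 × 10⁵ = 2.30 × 10⁻³ ppm = 2.30 ppb.

2.30 ppb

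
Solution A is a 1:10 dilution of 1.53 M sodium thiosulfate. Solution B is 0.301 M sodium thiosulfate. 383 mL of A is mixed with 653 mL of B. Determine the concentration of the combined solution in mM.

C_A = 1.53 M / 10 = 0.153 M.
C_mix = (C_A·V_A + C_B·V_B)/(V_A + V_B) = (0.153×383 + 0.301×653) / 1036 = 0.246 M = 246 mM.

246 mM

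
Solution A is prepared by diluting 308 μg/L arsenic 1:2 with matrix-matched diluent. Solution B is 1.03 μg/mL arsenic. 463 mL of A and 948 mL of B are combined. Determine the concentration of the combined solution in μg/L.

C_A = 308 μg/L / 2 = 154 μg/L.
C_B = 1.03 μg/mL = 1030 μg/L.
C_mix = (C_A·V_A + C_B·V_B)/(V_A + V_B) = (154×463 + 1030×948) / 1411 = 743 μg/L.

743 μg/L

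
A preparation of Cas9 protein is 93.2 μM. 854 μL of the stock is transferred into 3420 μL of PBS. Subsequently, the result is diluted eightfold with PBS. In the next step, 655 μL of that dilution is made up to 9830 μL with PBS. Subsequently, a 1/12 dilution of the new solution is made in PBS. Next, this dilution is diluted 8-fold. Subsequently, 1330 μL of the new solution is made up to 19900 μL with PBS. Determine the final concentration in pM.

Overall dilution factor = 5.005 × 8 × 15.01 × 12 × 8 × 14.96 = 8.63 × 10⁵.
93.2 μM / 8.63 × 10⁵ = 1.08 × 10⁻⁴ μM = 108 pM.

108 pM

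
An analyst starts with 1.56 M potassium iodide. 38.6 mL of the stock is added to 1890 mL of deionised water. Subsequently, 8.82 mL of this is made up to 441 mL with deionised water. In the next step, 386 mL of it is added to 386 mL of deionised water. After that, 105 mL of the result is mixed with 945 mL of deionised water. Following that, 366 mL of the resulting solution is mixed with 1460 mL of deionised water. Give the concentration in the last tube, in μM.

Overall dilution factor = 49.96 × 50 × 2 × 10 × 4.989 = 2.49 × 10⁵.
1.56 M / 2.49 × 10⁵ = 6.26 × 10⁻⁶ M = 6.26 μM.

6.26 μM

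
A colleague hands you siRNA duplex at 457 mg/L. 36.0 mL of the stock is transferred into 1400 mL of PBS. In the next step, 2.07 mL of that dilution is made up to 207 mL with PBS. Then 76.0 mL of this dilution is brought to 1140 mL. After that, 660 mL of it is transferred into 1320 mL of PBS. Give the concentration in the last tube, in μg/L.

Overall dilution factor = 39.89 × 100 × 15 × 3 = 1.79 × 10⁵.
457 mg/L / 1.79 × 10⁵ = 2.55 × 10⁻³ mg/L = 2.55 μg/L.

2.55 μg/L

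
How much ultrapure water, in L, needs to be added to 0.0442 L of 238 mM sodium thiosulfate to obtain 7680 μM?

7680 μM = 7.68 mM.
V₂ = C₁V₁/C₂ = 238 × 0.0442 / 7.68 = 1.37 L.
Diluent to add = V₂ − V₁ = 1.37 − 0.0442 = 1.33 L.

1.33 L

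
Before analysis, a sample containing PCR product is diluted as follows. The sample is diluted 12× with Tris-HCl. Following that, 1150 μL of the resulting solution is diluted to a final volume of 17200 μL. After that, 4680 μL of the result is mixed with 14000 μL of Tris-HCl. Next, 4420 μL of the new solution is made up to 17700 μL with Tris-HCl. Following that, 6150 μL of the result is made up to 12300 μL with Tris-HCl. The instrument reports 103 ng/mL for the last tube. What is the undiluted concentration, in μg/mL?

Overall dilution factor = 12 × 14.96 × 3.991 × 4.005 × 2 = 5738.
Original = 103 ng/mL × 5738 = 5.91 × 10⁵ ng/mL = 591 μg/mL.

591 μg/mL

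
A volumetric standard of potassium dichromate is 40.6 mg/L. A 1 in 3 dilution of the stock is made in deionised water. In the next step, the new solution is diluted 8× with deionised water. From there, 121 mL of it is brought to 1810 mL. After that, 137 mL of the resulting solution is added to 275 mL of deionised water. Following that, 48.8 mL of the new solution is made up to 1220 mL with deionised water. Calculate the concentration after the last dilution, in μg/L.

Overall dilution factor = 3 × 8 × 14.96 × 3.007 × 25 = 2.70 × 10⁴.
40.6 mg/L / 2.70 × 10⁴ = 1.50 × 10⁻³ mg/L = 1.50 μg/L.

1.50 μg/L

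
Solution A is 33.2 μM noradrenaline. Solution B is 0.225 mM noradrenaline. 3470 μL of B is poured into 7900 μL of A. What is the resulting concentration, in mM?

C_B = 0.225 mM = 225 μM.
C_mix = (C_A·V_A + C_B·V_B)/(V_A + V_B) = (33.2×7900 + 225×3470) / 11370 = 91.7 μM = 0.0917 mM.

0.0917 mM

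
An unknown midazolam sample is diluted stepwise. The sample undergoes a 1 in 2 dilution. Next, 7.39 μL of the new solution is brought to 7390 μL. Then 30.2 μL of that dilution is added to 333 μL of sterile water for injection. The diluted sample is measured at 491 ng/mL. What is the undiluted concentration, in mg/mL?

11.8 mg/mL

Overall dilution factor = 2 × 1000 × 12.03 = 2.41 × 10⁴.
Original = 491 ng/mL × 2.41 × 10⁴ = 1.18 × 10⁷ ng/mL = 11.8 mg/mL.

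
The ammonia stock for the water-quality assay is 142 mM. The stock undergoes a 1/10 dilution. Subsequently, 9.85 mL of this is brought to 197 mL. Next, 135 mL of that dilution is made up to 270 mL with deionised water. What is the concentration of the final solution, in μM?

Overall dilution factor = 10 × 20 × 2 = 400.
142 mM / 400 = 0.355 mM = 355 μM.

355 μM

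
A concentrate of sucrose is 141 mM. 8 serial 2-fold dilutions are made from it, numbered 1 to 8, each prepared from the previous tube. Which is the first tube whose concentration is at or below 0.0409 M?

tube 2

Tube n has concentration 141 mM / 2ⁿ.
Need 2ⁿ ≥ 141 mM / 0.0409 M = 3.45, so n ≥ 1.79.
First such tube: n = 2.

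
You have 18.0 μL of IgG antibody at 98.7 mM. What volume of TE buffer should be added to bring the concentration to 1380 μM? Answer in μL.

1380 μM = 1.38 mM.
V₂ = C₁V₁/C₂ = 98.7 × 18.0 / 1.38 = 1287 μL.
Diluent to add = V₂ − V₁ = 1287 − 18.0 = 1270 μL.

1270 μL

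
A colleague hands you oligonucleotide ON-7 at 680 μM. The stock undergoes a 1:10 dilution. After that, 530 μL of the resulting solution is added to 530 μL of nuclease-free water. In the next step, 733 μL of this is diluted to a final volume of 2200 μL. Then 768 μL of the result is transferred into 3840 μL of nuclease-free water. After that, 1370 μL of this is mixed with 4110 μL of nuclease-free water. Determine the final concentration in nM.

472 nM

Overall dilution factor = 10 × 2 × 3.001 × 6 × 4 = 1441.
680 μM / 1441 = 0.472 μM = 472 nM.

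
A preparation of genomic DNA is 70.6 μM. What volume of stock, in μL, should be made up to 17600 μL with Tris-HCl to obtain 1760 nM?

439 μL

1760 nM = 1.76 μM.
V₁ = C₂V₂/C₁ = 1.76 × 17600 / 70.6 = 439 μL.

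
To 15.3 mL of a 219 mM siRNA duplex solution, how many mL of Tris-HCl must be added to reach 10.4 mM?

307 mL

V₂ = C₁V₁/C₂ = 219 × 15.3 / 10.4 = 322 mL.
Diluent to add = V₂ − V₁ = 322 − 15.3 = 307 mL.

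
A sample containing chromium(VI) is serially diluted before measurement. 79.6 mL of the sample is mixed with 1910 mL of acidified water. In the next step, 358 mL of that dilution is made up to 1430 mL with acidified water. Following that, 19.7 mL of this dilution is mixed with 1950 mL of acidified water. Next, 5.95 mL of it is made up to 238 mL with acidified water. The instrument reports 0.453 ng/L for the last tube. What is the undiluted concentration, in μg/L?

Overall dilution factor = 24.99 × 3.994 × 99.98 × 40 = 3.99 × 10⁵.
Original = 0.453 ng/L × 3.99 × 10⁵ = 1.81 × 10⁵ ng/L = 181 μg/L.

181 μg/L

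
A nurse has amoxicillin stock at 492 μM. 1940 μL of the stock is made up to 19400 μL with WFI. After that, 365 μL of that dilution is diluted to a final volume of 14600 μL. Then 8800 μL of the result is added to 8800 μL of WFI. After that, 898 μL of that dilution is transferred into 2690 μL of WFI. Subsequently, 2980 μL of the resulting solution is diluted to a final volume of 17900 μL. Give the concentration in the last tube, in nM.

Overall dilution factor = 10 × 40 × 2 × 3.996 × 6.007 = 1.92 × 10⁴.
492 μM / 1.92 × 10⁴ = 0.0256 μM = 25.6 nM.

25.6 nM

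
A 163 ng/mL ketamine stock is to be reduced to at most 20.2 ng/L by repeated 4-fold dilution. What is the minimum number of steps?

7

Need 4ⁿ ≥ 8069, so n ≥ log(8069)/log(4) = 6.49.
Minimum whole steps: n = 7.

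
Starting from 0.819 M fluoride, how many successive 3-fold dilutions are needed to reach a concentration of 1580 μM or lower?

6

Need 3ⁿ ≥ 518, so n ≥ log(518)/log(3) = 5.69.
Minimum whole steps: n = 6.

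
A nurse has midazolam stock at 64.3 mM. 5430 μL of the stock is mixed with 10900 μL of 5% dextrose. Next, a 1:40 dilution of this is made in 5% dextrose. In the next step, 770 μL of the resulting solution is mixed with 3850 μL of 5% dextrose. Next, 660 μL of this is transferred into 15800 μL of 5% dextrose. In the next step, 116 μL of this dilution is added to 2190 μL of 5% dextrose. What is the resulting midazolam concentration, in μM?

Overall dilution factor = 3.007 × 40 × 6 × 24.94 × 19.88 = 3.58 × 10⁵.
64.3 mM / 3.58 × 10⁵ = 1.80 × 10⁻⁴ mM = 0.180 μM.

0.180 μM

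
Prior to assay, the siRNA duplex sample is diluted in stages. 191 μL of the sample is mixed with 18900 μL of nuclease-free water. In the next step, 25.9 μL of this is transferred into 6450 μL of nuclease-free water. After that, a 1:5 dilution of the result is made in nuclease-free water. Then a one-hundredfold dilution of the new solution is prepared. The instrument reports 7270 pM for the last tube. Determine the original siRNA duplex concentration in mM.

90.8 mM

Overall dilution factor = 99.95 × 250.0 × 5 × 100 = 1.25 × 10⁷.
Original = 7270 pM × 1.25 × 10⁷ = 9.08 × 10¹⁰ pM = 90.8 mM.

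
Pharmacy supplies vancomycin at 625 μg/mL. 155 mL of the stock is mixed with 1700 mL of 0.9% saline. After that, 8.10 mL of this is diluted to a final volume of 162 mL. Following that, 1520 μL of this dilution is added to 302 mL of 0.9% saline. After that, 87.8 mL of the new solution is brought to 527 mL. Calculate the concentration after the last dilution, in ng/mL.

Overall dilution factor = 11.97 × 20 × 199.7 × 6.002 = 2.87 × 10⁵.
625 μg/mL / 2.87 × 10⁵ = 2.18 × 10⁻³ μg/mL = 2.18 ng/mL.

2.18 ng/mL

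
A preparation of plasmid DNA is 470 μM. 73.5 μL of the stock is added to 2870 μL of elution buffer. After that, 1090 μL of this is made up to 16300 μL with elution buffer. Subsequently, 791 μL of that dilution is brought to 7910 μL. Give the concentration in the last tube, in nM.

78.5 nM

Overall dilution factor = 40.05 × 14.95 × 10 = 5989.
470 μM / 5989 = 0.0785 μM = 78.5 nM.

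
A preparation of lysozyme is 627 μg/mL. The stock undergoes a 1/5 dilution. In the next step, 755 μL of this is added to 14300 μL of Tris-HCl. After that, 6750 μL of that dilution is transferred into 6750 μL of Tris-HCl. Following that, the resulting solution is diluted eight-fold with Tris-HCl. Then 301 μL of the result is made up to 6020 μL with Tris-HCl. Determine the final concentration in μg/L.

19.7 μg/L

Overall dilution factor = 5 × 19.94 × 2 × 8 × 20 = 3.19 × 10⁴.
627 μg/mL / 3.19 × 10⁴ = 0.0197 μg/mL = 19.7 μg/L.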